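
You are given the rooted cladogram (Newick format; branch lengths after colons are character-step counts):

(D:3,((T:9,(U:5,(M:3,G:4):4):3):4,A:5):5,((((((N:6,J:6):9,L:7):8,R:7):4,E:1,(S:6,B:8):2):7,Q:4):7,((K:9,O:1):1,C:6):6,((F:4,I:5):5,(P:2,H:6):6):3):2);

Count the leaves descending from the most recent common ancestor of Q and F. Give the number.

The MRCA of Q and F is the node subtending ((((((N,J),L),R),E,(S,B)),Q),((K,O),C),((F,I),(P,H))).
That clade contains 15 terminal taxa: B, C, E, F, H, I, J, K, L, N, O, P, Q, R, S.

15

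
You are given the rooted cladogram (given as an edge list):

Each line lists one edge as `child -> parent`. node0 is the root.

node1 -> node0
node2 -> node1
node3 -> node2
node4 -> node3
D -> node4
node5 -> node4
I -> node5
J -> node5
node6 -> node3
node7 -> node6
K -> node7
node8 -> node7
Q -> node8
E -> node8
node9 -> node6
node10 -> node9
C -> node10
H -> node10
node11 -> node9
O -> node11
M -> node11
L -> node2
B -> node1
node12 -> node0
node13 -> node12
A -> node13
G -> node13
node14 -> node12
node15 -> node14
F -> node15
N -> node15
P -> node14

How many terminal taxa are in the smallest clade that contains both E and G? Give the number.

The MRCA of E and G is the root, so the clade is the entire tree.
That clade contains 17 terminal taxa: A, B, C, D, E, F, G, H, I, J, K, L, M, N, O, P, Q.

17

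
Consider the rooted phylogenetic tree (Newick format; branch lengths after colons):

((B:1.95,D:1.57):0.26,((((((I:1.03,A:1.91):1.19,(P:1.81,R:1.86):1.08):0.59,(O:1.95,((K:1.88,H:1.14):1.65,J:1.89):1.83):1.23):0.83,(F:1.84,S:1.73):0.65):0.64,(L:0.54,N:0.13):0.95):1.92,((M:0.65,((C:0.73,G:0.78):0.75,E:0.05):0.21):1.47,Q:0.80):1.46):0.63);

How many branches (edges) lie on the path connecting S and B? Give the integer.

7

The MRCA of S and B is the root of the tree.
From S up to that node: 5 branches. From B up to the same node: 2 branches. Total: 5 + 2 = 7.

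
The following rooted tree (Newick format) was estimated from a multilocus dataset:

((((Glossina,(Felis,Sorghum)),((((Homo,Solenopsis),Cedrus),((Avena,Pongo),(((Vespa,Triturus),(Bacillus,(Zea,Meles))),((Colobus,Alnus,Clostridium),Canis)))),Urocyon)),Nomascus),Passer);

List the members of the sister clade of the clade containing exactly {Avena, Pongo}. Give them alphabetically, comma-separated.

Alnus, Bacillus, Canis, Clostridium, Colobus, Meles, Triturus, Vespa, Zea

The clade containing exactly {Avena, Pongo} attaches to the tree at the node subtending ((Avena,Pongo),(((Vespa,Triturus),(Bacillus,(Zea,Meles))),((Colobus,Alnus,Clostridium),Canis))).
The other lineage descending from that same node — the sister group — is (((Vespa,Triturus),(Bacillus,(Zea,Meles))),((Colobus,Alnus,Clostridium),Canis)); its 9 tips in alphabetical order are the answer.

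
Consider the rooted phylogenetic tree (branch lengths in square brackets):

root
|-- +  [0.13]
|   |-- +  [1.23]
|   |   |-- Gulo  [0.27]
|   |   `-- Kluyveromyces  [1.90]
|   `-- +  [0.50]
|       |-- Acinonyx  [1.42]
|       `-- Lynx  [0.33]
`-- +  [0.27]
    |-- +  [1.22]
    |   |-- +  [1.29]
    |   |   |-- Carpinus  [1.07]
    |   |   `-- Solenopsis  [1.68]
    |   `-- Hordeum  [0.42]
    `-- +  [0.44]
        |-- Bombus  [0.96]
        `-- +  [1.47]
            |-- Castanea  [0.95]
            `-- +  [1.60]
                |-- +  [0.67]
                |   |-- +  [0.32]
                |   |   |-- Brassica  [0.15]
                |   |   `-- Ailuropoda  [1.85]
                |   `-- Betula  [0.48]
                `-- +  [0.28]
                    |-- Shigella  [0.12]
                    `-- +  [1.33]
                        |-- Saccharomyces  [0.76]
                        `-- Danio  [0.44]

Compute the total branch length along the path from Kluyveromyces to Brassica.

8.18

The path runs Kluyveromyces → … → MRCA → … → Brassica; the MRCA is the root of the tree.
Branch lengths along that path: 1.90 + 1.23 + 0.13 + 0.27 + 0.44 + 1.47 + 1.60 + 0.67 + 0.32 + 0.15 = 8.18.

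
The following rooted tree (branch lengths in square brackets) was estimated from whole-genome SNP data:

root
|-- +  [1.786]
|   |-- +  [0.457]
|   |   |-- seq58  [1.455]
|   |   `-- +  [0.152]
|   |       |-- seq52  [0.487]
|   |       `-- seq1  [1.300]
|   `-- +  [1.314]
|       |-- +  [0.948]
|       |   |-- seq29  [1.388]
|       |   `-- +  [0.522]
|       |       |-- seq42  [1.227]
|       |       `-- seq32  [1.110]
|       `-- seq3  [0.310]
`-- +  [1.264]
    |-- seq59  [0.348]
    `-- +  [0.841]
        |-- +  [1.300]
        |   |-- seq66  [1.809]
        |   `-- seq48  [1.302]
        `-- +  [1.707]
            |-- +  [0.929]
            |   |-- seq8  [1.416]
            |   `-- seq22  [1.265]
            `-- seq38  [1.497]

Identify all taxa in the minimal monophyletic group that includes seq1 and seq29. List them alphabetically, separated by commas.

seq1, seq29, seq3, seq32, seq42, seq52, seq58

Tracing seq1: it sits inside (seq52,seq1).
Tracing seq29: it sits inside (seq29,(seq42,seq32)).
The smallest clade enclosing both is ((seq58,(seq52,seq1)),((seq29,(seq42,seq32)),seq3)); the answer is its 7 terminal taxa in alphabetical order.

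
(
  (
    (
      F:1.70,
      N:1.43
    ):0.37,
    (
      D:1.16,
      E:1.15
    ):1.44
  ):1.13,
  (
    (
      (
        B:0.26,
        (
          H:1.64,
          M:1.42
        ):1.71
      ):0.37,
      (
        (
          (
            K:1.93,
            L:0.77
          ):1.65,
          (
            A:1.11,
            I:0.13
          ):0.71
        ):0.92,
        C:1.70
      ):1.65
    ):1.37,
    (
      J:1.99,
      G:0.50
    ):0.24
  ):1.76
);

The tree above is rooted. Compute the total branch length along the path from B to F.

6.96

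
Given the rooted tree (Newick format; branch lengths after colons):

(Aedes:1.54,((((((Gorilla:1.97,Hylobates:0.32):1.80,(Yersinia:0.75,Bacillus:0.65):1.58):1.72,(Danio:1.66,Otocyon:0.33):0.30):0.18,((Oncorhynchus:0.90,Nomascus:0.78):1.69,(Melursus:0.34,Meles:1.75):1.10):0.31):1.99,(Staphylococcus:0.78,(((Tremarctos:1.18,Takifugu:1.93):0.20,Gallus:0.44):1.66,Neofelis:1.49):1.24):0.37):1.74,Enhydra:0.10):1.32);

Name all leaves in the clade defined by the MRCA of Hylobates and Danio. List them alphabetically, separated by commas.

Bacillus, Danio, Gorilla, Hylobates, Otocyon, Yersinia

Tracing Hylobates: it sits inside (Gorilla,Hylobates).
Tracing Danio: it sits inside (Danio,Otocyon).
The smallest clade enclosing both is (((Gorilla,Hylobates),(Yersinia,Bacillus)),(Danio,Otocyon)); the answer is its 6 terminal taxa in alphabetical order.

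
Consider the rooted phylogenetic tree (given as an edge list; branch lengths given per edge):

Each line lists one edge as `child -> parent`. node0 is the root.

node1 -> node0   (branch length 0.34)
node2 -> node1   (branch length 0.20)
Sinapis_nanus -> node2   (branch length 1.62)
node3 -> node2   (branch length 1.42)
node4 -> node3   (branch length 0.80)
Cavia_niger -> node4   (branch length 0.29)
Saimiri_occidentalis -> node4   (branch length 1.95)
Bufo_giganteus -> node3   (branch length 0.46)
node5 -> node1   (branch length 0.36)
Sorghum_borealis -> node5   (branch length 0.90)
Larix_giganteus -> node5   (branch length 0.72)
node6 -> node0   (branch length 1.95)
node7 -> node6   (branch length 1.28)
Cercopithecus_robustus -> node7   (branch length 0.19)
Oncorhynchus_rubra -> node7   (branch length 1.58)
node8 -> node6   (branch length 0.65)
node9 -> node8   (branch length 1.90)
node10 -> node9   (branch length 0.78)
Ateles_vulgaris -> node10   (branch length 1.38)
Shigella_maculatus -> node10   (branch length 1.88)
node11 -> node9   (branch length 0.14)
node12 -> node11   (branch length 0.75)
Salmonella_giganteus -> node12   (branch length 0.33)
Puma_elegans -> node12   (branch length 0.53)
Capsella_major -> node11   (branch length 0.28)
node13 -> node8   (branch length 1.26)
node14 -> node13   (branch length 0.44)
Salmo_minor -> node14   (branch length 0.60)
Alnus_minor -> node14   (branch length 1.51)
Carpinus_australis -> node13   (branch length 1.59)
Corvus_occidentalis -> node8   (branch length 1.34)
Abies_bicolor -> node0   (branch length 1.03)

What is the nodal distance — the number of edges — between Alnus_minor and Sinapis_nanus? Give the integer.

The MRCA of Alnus_minor and Sinapis_nanus is the root of the tree.
From Alnus_minor up to that node: 5 branches. From Sinapis_nanus up to the same node: 3 branches. Total: 5 + 3 = 8.

8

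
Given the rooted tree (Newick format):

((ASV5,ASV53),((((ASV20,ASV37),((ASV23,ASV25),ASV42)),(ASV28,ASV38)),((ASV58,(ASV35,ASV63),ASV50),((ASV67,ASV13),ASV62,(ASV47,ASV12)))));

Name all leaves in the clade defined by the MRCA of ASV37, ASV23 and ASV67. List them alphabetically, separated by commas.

Tracing ASV37: it sits inside (ASV20,ASV37).
Tracing ASV23: it sits inside (ASV23,ASV25).
Tracing ASV67: it sits inside (ASV67,ASV13).
The smallest clade enclosing all 3 is ((((ASV20,ASV37),((ASV23,ASV25),ASV42)),(ASV28,ASV38)),((ASV58,(ASV35,ASV63),ASV50),((ASV67,ASV13),ASV62,(ASV47,ASV12)))); the answer is its 16 terminal taxa in alphabetical order.

ASV12, ASV13, ASV20, ASV23, ASV25, ASV28, ASV35, ASV37, ASV38, ASV42, ASV47, ASV50, ASV58, ASV62, ASV63, ASV67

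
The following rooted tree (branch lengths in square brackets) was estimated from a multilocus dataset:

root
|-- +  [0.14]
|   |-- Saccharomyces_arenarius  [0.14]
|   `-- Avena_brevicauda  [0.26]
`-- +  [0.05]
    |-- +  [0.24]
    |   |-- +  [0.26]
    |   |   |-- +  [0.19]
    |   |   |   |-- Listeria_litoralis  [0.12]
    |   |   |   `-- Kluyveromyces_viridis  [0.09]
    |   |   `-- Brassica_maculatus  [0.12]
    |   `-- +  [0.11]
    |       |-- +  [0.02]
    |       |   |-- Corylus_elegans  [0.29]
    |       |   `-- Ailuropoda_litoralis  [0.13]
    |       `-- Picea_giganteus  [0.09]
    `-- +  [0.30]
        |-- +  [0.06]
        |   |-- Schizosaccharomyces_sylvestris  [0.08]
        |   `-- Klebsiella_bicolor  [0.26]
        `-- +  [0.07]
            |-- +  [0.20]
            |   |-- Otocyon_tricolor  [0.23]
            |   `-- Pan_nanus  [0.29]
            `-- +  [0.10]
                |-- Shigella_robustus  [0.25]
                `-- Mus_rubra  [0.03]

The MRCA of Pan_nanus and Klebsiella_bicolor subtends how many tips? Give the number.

The MRCA of Pan_nanus and Klebsiella_bicolor is the node subtending ((Schizosaccharomyces_sylvestris,Klebsiella_bicolor),((Otocyon_tricolor,Pan_nanus),(Shigella_robustus,Mus_rubra))).
That clade contains 6 terminal taxa: Klebsiella_bicolor, Mus_rubra, Otocyon_tricolor, Pan_nanus, Schizosaccharomyces_sylvestris, Shigella_robustus.

6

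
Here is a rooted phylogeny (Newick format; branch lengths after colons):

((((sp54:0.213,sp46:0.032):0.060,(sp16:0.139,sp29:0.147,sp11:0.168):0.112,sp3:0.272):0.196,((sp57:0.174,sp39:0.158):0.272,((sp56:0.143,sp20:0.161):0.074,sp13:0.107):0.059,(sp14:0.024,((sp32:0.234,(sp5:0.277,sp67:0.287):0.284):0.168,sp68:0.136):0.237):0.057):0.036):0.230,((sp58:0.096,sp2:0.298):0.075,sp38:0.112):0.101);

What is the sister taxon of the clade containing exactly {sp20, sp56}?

sp13

The clade containing exactly {sp20, sp56} attaches to the tree at the node subtending ((sp56,sp20),sp13).
The other lineage descending from that same node — the sister group — is the single tip sp13.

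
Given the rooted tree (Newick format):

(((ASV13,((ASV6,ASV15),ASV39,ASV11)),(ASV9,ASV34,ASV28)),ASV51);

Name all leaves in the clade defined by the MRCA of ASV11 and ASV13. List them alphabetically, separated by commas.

Tracing ASV11: it sits inside ((ASV6,ASV15),ASV39,ASV11).
Tracing ASV13: it sits inside (ASV13,((ASV6,ASV15),ASV39,ASV11)).
The smallest clade enclosing both is (ASV13,((ASV6,ASV15),ASV39,ASV11)); the answer is its 5 terminal taxa in alphabetical order.

ASV11, ASV13, ASV15, ASV39, ASV6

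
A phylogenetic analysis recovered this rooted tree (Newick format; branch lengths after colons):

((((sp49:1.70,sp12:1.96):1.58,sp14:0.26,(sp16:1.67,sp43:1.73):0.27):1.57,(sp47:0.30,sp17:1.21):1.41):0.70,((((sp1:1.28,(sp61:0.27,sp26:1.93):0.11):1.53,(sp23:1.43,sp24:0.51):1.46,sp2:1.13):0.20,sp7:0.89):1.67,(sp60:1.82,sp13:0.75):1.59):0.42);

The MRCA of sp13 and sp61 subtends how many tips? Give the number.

The MRCA of sp13 and sp61 is the node subtending ((((sp1,(sp61,sp26)),(sp23,sp24),sp2),sp7),(sp60,sp13)).
That clade contains 9 terminal taxa: sp1, sp13, sp2, sp23, sp24, sp26, sp60, sp61, sp7.

9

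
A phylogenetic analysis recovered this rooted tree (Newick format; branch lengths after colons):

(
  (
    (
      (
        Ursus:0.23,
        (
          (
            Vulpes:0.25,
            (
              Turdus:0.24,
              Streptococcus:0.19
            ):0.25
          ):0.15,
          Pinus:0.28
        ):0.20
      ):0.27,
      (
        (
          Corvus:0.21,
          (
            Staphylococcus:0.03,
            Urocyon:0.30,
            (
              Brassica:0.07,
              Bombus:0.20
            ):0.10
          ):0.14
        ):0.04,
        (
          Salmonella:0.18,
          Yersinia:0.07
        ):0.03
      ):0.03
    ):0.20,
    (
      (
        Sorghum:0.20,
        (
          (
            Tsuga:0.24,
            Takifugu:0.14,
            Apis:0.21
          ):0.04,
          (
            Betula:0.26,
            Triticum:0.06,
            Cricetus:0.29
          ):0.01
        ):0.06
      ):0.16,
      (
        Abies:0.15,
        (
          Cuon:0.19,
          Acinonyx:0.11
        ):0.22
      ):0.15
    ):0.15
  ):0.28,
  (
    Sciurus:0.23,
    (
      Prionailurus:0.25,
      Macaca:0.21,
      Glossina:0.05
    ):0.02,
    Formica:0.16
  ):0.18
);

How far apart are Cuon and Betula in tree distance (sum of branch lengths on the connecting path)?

1.05

The path runs Cuon → … → MRCA → … → Betula; the MRCA is the node subtending ((Sorghum,((Tsuga,Takifugu,Apis),(Betula,Triticum,Cricetus))),(Abies,(Cuon,Acinonyx))).
Branch lengths along that path: 0.19 + 0.22 + 0.15 + 0.16 + 0.06 + 0.01 + 0.26 = 1.05.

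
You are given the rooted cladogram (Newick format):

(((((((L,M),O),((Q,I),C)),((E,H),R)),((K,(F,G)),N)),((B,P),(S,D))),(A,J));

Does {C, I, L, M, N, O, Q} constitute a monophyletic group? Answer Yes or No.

No

The MRCA of the listed taxa subtends (((((L,M),O),((Q,I),C)),((E,H),R)),((K,(F,G)),N)).
That clade also contains E, F, G, H, K, R, which are not in the proposed group, so the group is not monophyletic.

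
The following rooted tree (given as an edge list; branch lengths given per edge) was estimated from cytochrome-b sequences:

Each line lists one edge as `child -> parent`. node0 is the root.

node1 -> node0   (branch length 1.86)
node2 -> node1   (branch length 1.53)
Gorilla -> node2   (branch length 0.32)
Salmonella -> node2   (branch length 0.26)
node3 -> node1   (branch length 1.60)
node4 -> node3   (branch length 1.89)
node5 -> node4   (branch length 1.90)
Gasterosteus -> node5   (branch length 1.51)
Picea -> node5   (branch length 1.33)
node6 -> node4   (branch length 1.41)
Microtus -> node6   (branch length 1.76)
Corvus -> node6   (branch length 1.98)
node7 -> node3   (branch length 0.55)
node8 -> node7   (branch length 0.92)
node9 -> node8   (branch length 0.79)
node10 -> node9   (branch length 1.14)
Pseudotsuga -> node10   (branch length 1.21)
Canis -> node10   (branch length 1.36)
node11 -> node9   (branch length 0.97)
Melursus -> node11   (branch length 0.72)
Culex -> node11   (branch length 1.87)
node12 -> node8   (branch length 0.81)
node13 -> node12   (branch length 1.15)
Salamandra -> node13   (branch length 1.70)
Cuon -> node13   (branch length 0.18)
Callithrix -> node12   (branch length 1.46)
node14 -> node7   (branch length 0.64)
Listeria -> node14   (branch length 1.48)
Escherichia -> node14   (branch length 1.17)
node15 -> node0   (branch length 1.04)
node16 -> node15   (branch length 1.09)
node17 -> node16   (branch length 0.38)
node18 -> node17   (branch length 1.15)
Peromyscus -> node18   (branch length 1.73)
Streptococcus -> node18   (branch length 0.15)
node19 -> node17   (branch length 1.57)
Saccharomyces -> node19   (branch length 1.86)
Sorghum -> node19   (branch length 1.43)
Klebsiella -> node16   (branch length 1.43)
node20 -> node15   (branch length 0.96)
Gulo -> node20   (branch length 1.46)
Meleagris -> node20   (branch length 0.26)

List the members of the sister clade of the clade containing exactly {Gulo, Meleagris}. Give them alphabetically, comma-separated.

Klebsiella, Peromyscus, Saccharomyces, Sorghum, Streptococcus

The clade containing exactly {Gulo, Meleagris} attaches to the tree at the node subtending ((((Peromyscus,Streptococcus),(Saccharomyces,Sorghum)),Klebsiella),(Gulo,Meleagris)).
The other lineage descending from that same node — the sister group — is (((Peromyscus,Streptococcus),(Saccharomyces,Sorghum)),Klebsiella); its 5 tips in alphabetical order are the answer.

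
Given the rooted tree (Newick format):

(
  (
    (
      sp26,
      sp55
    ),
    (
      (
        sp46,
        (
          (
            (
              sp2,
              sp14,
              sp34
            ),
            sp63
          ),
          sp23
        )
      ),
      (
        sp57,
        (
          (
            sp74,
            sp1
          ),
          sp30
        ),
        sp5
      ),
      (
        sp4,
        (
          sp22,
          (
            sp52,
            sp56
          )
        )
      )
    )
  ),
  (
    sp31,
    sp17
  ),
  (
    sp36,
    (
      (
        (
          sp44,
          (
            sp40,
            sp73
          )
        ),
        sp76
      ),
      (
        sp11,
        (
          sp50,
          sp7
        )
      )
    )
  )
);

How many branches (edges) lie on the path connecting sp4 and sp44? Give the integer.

9

The MRCA of sp4 and sp44 is the root of the tree.
From sp4 up to that node: 4 branches. From sp44 up to the same node: 5 branches. Total: 4 + 5 = 9.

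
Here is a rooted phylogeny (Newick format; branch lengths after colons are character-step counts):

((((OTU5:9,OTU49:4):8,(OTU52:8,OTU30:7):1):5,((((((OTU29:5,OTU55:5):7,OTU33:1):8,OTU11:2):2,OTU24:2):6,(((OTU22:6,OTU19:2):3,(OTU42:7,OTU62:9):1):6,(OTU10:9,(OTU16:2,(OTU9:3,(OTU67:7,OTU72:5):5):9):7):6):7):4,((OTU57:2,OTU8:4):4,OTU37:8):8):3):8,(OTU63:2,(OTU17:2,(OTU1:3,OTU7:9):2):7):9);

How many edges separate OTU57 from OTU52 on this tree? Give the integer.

The MRCA of OTU57 and OTU52 is the node subtending (((OTU5,OTU49),(OTU52,OTU30)),((((((OTU29,OTU55),OTU33),OTU11),OTU24),(((OTU22,OTU19),(OTU42,OTU62)),(OTU10,(OTU16,(OTU9,(OTU67,OTU72)))))),((OTU57,OTU8),OTU37))).
From OTU57 up to that node: 4 branches. From OTU52 up to the same node: 3 branches. Total: 4 + 3 = 7.

7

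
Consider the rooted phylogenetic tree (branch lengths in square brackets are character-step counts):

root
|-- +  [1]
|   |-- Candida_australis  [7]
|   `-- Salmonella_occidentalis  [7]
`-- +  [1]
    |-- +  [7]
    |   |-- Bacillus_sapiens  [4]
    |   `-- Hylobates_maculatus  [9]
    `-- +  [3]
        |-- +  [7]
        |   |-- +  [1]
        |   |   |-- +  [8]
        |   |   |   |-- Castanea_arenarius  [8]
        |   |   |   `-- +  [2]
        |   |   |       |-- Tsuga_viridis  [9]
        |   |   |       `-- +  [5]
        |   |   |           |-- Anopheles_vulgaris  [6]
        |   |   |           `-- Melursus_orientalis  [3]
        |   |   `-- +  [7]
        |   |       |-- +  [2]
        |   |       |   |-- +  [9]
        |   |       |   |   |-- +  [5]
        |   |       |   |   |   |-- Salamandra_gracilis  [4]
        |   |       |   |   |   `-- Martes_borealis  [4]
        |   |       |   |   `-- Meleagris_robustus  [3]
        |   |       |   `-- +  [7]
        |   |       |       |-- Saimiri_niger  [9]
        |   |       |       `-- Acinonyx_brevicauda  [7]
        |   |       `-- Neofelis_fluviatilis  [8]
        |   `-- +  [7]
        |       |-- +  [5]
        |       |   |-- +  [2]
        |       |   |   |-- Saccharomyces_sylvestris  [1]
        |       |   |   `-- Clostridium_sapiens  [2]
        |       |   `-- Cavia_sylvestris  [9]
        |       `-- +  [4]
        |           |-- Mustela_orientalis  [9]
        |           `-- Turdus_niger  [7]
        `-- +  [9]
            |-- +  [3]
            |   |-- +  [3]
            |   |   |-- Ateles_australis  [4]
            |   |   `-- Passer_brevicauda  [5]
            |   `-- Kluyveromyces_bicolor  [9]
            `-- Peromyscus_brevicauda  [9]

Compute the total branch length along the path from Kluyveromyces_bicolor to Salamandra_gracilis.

The path runs Kluyveromyces_bicolor → … → MRCA → … → Salamandra_gracilis; the MRCA is the node subtending ((((Castanea_arenarius,(Tsuga_viridis,(Anopheles_vulgaris,Melursus_orientalis))),((((Salamandra_gracilis,Martes_borealis),Meleagris_robustus),(Saimiri_niger,Acinonyx_brevicauda)),Neofelis_fluviatilis)),(((Saccharomyces_sylvestris,Clostridium_sapiens),Cavia_sylvestris),(Mustela_orientalis,Turdus_niger))),(((Ateles_australis,Passer_brevicauda),Kluyveromyces_bicolor),Peromyscus_brevicauda)).
Branch lengths along that path: 9 + 3 + 9 + 7 + 1 + 7 + 2 + 9 + 5 + 4 = 56.

56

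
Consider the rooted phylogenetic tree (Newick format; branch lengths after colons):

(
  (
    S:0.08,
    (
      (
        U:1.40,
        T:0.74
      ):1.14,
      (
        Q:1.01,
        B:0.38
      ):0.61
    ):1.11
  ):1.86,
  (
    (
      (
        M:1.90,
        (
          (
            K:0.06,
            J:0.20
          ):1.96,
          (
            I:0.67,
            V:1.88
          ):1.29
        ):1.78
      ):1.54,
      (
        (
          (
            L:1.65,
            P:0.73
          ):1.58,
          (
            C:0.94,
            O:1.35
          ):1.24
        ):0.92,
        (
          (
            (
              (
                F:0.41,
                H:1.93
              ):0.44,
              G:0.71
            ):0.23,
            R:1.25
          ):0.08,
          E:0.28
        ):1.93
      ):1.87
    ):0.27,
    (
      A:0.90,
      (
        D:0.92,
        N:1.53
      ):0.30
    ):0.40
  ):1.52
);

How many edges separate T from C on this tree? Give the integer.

The MRCA of T and C is the root of the tree.
From T up to that node: 4 branches. From C up to the same node: 6 branches. Total: 4 + 6 = 10.

10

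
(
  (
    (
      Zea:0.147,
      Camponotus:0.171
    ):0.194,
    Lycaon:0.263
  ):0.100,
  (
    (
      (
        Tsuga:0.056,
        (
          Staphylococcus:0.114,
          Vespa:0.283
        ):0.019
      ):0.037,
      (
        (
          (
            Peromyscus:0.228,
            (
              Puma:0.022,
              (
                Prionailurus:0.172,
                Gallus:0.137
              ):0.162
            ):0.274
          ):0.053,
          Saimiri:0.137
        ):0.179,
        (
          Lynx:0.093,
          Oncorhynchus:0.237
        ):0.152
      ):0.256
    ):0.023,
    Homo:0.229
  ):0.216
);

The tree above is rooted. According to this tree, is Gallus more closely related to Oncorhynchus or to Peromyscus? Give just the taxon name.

The MRCA of Gallus and Peromyscus subtends (Peromyscus,(Puma,(Prionailurus,Gallus))) (4 taxa).
The MRCA of Gallus and Oncorhynchus subtends (((Peromyscus,(Puma,(Prionailurus,Gallus))),Saimiri),(Lynx,Oncorhynchus)) (7 taxa).
The first is nested inside the second, so Gallus shares a more recent common ancestor with Peromyscus.

Peromyscus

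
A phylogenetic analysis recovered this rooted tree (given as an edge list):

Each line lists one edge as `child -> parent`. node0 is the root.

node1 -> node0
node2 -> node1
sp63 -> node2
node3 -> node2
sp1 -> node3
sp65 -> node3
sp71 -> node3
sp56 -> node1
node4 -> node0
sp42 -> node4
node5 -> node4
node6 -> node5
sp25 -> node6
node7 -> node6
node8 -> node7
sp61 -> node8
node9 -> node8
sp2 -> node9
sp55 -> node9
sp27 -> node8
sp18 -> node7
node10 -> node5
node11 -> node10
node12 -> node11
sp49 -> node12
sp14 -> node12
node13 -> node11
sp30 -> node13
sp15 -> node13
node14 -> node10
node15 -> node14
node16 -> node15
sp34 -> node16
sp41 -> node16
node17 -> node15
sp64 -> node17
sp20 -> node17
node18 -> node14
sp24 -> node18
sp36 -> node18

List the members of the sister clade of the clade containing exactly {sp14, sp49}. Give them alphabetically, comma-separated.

sp15, sp30

The clade containing exactly {sp14, sp49} attaches to the tree at the node subtending ((sp49,sp14),(sp30,sp15)).
The other lineage descending from that same node — the sister group — is (sp30,sp15); its 2 tips in alphabetical order are the answer.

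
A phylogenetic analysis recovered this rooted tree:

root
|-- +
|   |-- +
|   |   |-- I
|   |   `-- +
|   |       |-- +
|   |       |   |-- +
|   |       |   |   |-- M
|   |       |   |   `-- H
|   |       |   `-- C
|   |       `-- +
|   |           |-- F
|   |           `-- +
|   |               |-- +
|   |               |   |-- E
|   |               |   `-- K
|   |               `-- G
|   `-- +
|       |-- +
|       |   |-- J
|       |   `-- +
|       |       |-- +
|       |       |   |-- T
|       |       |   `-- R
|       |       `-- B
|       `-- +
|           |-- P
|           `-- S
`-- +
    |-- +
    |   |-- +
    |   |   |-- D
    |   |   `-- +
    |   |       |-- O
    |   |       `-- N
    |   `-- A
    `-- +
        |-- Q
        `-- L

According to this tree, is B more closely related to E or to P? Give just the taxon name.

P

The MRCA of B and P subtends ((J,((T,R),B)),(P,S)) (6 taxa).
The MRCA of B and E subtends ((I,(((M,H),C),(F,((E,K),G)))),((J,((T,R),B)),(P,S))) (14 taxa).
The first is nested inside the second, so B shares a more recent common ancestor with P.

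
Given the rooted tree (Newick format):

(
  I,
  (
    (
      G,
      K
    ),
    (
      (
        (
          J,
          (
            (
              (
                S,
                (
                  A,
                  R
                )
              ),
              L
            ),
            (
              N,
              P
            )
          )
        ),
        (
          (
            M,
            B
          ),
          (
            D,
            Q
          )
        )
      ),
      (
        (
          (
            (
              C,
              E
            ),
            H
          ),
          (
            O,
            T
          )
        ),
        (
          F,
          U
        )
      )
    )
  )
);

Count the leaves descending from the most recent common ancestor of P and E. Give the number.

18

The MRCA of P and E is the node subtending (((J,(((S,(A,R)),L),(N,P))),((M,B),(D,Q))),((((C,E),H),(O,T)),(F,U))).
That clade contains 18 terminal taxa: A, B, C, D, E, F, H, J, L, M, N, O, P, Q, R, S, T, U.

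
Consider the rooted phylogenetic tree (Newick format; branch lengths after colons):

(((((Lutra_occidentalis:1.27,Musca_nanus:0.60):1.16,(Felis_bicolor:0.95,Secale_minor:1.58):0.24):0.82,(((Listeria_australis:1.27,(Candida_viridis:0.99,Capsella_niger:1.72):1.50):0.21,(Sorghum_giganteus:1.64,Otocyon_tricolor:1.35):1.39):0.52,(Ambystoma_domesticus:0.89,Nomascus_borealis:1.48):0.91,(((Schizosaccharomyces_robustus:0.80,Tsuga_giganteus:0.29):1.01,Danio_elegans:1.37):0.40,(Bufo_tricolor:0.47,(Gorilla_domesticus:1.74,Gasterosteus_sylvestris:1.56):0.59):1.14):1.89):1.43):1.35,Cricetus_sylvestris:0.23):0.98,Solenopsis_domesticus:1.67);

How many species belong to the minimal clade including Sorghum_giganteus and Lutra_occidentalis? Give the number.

The MRCA of Sorghum_giganteus and Lutra_occidentalis is the node subtending (((Lutra_occidentalis,Musca_nanus),(Felis_bicolor,Secale_minor)),(((Listeria_australis,(Candida_viridis,Capsella_niger)),(Sorghum_giganteus,Otocyon_tricolor)),(Ambystoma_domesticus,Nomascus_borealis),(((Schizosaccharomyces_robustus,Tsuga_giganteus),Danio_elegans),(Bufo_tricolor,(Gorilla_domesticus,Gasterosteus_sylvestris))))).
That clade contains 17 terminal taxa: Ambystoma_domesticus, Bufo_tricolor, Candida_viridis, Capsella_niger, Danio_elegans, Felis_bicolor, Gasterosteus_sylvestris, Gorilla_domesticus, Listeria_australis, Lutra_occidentalis, Musca_nanus, Nomascus_borealis, Otocyon_tricolor, Schizosaccharomyces_robustus, Secale_minor, Sorghum_giganteus, Tsuga_giganteus.

17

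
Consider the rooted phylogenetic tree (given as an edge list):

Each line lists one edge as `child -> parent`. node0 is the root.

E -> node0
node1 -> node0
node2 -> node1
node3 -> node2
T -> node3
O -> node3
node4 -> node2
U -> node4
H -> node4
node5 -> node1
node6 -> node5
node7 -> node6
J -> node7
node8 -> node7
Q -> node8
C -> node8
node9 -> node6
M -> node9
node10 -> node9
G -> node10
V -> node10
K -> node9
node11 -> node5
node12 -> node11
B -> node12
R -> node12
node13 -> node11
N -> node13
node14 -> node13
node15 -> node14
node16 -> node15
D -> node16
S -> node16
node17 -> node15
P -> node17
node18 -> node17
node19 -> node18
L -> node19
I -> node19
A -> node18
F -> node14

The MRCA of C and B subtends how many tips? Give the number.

17

The MRCA of C and B is the node subtending (((J,(Q,C)),(M,(G,V),K)),((B,R),(N,(((D,S),(P,((L,I),A))),F)))).
That clade contains 17 terminal taxa: A, B, C, D, F, G, I, J, K, L, M, N, P, Q, R, S, V.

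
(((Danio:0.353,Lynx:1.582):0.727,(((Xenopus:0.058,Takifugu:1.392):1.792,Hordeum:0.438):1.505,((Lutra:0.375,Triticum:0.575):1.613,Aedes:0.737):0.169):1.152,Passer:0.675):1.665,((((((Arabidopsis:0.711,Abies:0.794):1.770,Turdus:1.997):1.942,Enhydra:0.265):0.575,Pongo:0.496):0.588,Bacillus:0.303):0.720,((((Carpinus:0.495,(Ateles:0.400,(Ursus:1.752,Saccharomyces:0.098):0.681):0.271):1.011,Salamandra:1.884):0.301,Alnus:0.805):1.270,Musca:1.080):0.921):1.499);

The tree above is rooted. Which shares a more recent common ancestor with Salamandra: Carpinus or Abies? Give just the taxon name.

Carpinus

The MRCA of Salamandra and Carpinus subtends ((Carpinus,(Ateles,(Ursus,Saccharomyces))),Salamandra) (5 taxa).
The MRCA of Salamandra and Abies subtends ((((((Arabidopsis,Abies),Turdus),Enhydra),Pongo),Bacillus),((((Carpinus,(Ateles,(Ursus,Saccharomyces))),Salamandra),Alnus),Musca)) (13 taxa).
The first is nested inside the second, so Salamandra shares a more recent common ancestor with Carpinus.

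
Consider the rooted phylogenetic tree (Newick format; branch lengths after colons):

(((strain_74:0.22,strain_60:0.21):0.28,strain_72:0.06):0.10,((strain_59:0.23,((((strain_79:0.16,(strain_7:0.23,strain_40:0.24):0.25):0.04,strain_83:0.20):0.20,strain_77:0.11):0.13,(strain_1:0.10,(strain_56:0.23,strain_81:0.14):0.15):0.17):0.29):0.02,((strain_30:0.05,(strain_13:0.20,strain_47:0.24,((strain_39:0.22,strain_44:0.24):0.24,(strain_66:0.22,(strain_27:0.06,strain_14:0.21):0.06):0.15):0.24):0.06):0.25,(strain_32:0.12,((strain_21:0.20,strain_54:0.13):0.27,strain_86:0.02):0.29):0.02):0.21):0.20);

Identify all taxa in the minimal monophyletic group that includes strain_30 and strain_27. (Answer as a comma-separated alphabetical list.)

strain_13, strain_14, strain_27, strain_30, strain_39, strain_44, strain_47, strain_66

Tracing strain_30: it sits inside (strain_30,(strain_13,strain_47,((strain_39,strain_44),(strain_66,(strain_27,strain_14))))).
Tracing strain_27: it sits inside (strain_27,strain_14).
The smallest clade enclosing both is (strain_30,(strain_13,strain_47,((strain_39,strain_44),(strain_66,(strain_27,strain_14))))); the answer is its 8 terminal taxa in alphabetical order.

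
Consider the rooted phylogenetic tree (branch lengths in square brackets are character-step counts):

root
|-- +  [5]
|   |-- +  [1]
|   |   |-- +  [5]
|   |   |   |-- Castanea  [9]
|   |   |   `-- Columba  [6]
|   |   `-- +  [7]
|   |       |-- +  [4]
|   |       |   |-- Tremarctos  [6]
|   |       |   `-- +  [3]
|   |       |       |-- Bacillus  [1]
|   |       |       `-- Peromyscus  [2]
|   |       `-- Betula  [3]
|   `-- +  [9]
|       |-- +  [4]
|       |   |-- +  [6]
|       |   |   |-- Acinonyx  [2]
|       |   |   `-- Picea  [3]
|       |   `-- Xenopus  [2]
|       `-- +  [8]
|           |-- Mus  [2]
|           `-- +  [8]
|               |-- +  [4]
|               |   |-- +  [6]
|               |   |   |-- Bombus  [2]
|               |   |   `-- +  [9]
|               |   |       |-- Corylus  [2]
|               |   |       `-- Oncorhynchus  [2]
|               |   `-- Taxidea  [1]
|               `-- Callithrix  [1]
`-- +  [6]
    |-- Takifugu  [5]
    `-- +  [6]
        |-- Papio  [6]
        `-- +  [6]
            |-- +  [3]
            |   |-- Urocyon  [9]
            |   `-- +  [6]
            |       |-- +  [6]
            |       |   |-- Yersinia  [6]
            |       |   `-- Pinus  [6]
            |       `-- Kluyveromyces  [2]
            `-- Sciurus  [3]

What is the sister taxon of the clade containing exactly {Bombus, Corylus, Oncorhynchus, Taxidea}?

Callithrix

The clade containing exactly {Bombus, Corylus, Oncorhynchus, Taxidea} attaches to the tree at the node subtending (((Bombus,(Corylus,Oncorhynchus)),Taxidea),Callithrix).
The other lineage descending from that same node — the sister group — is the single tip Callithrix.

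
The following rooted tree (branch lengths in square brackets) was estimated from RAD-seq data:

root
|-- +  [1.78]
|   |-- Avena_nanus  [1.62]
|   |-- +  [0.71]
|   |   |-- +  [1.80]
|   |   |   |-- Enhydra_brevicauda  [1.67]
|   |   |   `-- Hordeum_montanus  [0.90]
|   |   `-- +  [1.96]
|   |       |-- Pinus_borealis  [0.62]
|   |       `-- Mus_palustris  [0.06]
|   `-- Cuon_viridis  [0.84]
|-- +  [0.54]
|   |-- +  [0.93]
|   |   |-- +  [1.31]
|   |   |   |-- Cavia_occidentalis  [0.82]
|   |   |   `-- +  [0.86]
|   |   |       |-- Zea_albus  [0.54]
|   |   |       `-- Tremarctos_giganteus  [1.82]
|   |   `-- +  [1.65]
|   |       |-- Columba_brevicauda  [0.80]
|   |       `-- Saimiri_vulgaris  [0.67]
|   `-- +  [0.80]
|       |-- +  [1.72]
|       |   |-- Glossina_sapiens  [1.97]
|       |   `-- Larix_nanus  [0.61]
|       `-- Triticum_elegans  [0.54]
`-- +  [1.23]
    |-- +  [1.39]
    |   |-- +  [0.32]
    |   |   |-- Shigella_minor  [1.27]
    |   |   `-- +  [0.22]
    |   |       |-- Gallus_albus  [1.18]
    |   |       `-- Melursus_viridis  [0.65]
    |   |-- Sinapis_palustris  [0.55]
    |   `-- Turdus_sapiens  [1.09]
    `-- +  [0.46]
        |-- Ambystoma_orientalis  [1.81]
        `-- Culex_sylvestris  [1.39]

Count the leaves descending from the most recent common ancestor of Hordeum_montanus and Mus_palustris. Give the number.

4

The MRCA of Hordeum_montanus and Mus_palustris is the node subtending ((Enhydra_brevicauda,Hordeum_montanus),(Pinus_borealis,Mus_palustris)).
That clade contains 4 terminal taxa: Enhydra_brevicauda, Hordeum_montanus, Mus_palustris, Pinus_borealis.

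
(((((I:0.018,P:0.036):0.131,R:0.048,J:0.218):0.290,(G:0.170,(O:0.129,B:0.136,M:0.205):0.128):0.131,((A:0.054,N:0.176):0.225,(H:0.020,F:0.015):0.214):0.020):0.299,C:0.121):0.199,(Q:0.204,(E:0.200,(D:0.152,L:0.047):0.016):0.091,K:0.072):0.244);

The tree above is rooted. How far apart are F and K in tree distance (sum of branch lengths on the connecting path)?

The path runs F → … → MRCA → … → K; the MRCA is the root of the tree.
Branch lengths along that path: 0.015 + 0.214 + 0.020 + 0.299 + 0.199 + 0.244 + 0.072 = 1.063.

1.063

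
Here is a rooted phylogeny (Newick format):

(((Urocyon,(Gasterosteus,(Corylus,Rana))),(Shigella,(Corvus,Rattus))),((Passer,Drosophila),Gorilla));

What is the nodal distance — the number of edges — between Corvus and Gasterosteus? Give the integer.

6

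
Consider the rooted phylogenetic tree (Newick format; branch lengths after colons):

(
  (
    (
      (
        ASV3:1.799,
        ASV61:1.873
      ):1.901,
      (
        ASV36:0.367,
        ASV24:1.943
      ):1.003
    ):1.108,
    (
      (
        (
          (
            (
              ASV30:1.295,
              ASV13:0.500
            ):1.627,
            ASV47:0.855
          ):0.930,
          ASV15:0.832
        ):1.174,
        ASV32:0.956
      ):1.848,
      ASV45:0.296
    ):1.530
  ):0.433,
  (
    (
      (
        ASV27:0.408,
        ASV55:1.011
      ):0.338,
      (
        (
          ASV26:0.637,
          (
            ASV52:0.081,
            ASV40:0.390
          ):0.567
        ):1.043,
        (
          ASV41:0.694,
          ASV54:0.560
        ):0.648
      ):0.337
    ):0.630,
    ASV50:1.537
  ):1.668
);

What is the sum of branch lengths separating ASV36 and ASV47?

8.815

The path runs ASV36 → … → MRCA → … → ASV47; the MRCA is the node subtending (((ASV3,ASV61),(ASV36,ASV24)),(((((ASV30,ASV13),ASV47),ASV15),ASV32),ASV45)).
Branch lengths along that path: 0.367 + 1.003 + 1.108 + 1.530 + 1.848 + 1.174 + 0.930 + 0.855 = 8.815.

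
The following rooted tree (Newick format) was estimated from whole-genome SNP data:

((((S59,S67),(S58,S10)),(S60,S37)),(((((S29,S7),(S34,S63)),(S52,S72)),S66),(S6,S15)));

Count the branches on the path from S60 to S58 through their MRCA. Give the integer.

The MRCA of S60 and S58 is the node subtending (((S59,S67),(S58,S10)),(S60,S37)).
From S60 up to that node: 2 branches. From S58 up to the same node: 3 branches. Total: 2 + 3 = 5.

5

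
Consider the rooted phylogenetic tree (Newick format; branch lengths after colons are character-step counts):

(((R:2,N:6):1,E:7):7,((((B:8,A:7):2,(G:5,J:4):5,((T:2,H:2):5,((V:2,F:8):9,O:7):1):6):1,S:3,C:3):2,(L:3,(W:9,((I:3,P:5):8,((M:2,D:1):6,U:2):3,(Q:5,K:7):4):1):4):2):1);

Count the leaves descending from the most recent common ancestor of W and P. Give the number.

The MRCA of W and P is the node subtending (W,((I,P),((M,D),U),(Q,K))).
That clade contains 8 terminal taxa: D, I, K, M, P, Q, U, W.

8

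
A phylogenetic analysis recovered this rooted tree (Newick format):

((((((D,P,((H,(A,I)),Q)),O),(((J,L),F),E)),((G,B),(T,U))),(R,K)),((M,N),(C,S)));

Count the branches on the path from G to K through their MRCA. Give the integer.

6

The MRCA of G and K is the node subtending (((((D,P,((H,(A,I)),Q)),O),(((J,L),F),E)),((G,B),(T,U))),(R,K)).
From G up to that node: 4 branches. From K up to the same node: 2 branches. Total: 4 + 2 = 6.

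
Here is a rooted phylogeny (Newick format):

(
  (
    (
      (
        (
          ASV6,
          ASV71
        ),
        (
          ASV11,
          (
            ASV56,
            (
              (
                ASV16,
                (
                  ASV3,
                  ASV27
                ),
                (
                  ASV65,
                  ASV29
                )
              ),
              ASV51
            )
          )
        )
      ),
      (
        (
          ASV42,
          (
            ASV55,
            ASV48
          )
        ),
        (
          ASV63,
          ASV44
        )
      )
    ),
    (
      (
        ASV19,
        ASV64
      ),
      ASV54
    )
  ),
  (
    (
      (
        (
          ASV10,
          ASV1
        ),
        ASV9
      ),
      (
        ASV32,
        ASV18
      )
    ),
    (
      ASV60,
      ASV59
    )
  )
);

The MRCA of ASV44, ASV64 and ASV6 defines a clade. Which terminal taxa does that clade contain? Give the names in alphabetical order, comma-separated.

Tracing ASV44: it sits inside (ASV63,ASV44).
Tracing ASV64: it sits inside (ASV19,ASV64).
Tracing ASV6: it sits inside (ASV6,ASV71).
The smallest clade enclosing all 3 is ((((ASV6,ASV71),(ASV11,(ASV56,((ASV16,(ASV3,ASV27),(ASV65,ASV29)),ASV51)))),((ASV42,(ASV55,ASV48)),(ASV63,ASV44))),((ASV19,ASV64),ASV54)); the answer is its 18 terminal taxa in alphabetical order.

ASV11, ASV16, ASV19, ASV27, ASV29, ASV3, ASV42, ASV44, ASV48, ASV51, ASV54, ASV55, ASV56, ASV6, ASV63, ASV64, ASV65, ASV71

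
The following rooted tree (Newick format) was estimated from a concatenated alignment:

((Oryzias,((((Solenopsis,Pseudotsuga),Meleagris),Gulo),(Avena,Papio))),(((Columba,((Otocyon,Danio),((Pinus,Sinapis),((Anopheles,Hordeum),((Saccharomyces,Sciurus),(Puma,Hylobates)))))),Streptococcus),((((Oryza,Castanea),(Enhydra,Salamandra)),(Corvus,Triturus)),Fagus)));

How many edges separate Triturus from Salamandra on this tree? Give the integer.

The MRCA of Triturus and Salamandra is the node subtending (((Oryza,Castanea),(Enhydra,Salamandra)),(Corvus,Triturus)).
From Triturus up to that node: 2 branches. From Salamandra up to the same node: 3 branches. Total: 2 + 3 = 5.

5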